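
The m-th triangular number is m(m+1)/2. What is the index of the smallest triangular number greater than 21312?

206

Solve n(n+1)/2 > 21312 for integer n.
The largest n with value ≤ 21312 is 205 (since 21115 ≤ 21312 < 21321), so the first above is n = 206, value 21321.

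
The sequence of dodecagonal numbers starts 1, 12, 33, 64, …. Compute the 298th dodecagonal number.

The 298th dodecagonal number is n(5n−4) with n = 298.
298·(5·298 − 4) = 298·1486 = 442828.

442828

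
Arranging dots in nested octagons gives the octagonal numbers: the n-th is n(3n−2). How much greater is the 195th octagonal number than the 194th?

Consecutive octagonal numbers differ by 6n − 5: here 6·195 − 5 = 1165.

1165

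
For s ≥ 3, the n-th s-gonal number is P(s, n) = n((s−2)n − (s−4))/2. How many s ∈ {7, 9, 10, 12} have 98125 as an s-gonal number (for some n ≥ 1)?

1

s = 7: P(7, 198) = 97713 and P(7, 199) = 98704; 98125 is not s-gonal.
s = 9: P(9, 167) = 97194 and P(9, 168) = 98364; 98125 is not s-gonal.
s = 10: P(10, 157) = 98125. ✓
s = 12: P(12, 140) = 97440 and P(12, 141) = 98841; 98125 is not s-gonal.
Hits: s ∈ {10} → 1.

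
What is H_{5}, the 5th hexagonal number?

45

The 5th hexagonal number is n(2n−1) with n = 5.
5·(2·5 − 1) = 5·9 = 45.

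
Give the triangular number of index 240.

28920

240·241/2 = 57840/2 = 28920.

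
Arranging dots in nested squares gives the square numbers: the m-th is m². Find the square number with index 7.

49

7² = 49.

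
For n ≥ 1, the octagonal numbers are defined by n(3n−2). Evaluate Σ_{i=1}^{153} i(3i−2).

Σ i(3i−2) = 3Σi² − 2Σi over i = 1..153.
Σi = 11781 and Σi² = 1205589.
3·1205589 − 2·11781 = 3593205.

3593205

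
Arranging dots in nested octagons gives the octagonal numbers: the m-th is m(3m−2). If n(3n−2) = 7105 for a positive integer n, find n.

Set n(3n−2) = 7105, giving 3n² − 2n − 7105 = 0.
The discriminant is 4 + 12·7105 = 85264, and √85264 = 292.
So n = (2 + 292) / 6 = 294/6 = 49.

49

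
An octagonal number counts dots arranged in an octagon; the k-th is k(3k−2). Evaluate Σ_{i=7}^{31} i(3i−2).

30025

Σ i(3i−2) = 3Σi² − 2Σi over i = 7..31.
Σi = 496 − 21 = 475 and Σi² = 10416 − 91 = 10325.
3·10325 − 2·475 = 30025.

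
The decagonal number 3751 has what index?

Set n(4n−3) = 3751, giving 4n² − 3n − 3751 = 0.
The discriminant is 9 + 16·3751 = 60025, and √60025 = 245.
So n = (3 + 245) / 8 = 248/8 = 31.
Check: 31·(4·31 − 3) = 3751. ✓

31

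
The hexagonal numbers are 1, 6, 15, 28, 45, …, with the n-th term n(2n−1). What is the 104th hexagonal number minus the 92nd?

4692

104·(2·104 − 1) = 21528 and 92·(2·92 − 1) = 16836.
Difference: 21528 − 16836 = 4692.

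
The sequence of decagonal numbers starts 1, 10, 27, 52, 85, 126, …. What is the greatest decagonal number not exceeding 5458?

Solve n(4n−3) ≤ 5458 for integer n.
n = 37 gives 5365 ≤ 5458, while n = 38 gives 5662 > 5458; so the answer is 5365.

5365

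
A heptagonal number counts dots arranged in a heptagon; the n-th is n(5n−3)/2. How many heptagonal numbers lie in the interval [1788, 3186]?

9

The n-th heptagonal number is n(5n−3)/2.
Smallest index with value ≥ 1788: n = 28 (giving 1918).
Largest index with value ≤ 3186: n = 36 (giving 3186).
Indices 28 through 36: 9 terms.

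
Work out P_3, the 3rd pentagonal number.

12

The 3rd pentagonal number is n(3n−1)/2 with n = 3.
3·(3·3 − 1)/2 = 3·8/2 = 3·4 = 12.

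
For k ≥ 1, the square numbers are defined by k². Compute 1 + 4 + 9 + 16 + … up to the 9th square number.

285

Σ_{i=1}^{9} i² = 9·10·19/6 = 285.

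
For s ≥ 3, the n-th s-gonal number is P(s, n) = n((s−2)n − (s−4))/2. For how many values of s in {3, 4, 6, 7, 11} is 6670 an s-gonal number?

s = 3: P(3, 115) = 6670. ✓
s = 4: P(4, 81) = 6561 and P(4, 82) = 6724; 6670 is not s-gonal.
s = 6: P(6, 58) = 6670. ✓
s = 7: P(7, 51) = 6426 and P(7, 52) = 6682; 6670 is not s-gonal.
s = 11: P(11, 38) = 6365 and P(11, 39) = 6708; 6670 is not s-gonal.
Hits: s ∈ {3, 6} → 2.

2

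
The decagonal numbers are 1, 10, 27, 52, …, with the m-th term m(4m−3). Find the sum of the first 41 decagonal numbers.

92701

Σ i(4i−3) = 4Σi² − 3Σi over i = 1..41.
Σi = 861 and Σi² = 23821.
4·23821 − 3·861 = 92701.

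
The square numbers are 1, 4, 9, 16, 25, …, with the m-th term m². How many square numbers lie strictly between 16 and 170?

9

The n-th square number is n².
Smallest index with value > 16: n = 5 (giving 25).
Largest index with value < 170: n = 13 (giving 169).
Indices 5 through 13: 9 terms.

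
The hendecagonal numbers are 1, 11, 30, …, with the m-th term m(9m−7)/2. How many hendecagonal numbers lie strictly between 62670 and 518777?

The n-th hendecagonal number is n(9n−7)/2.
Smallest index with value > 62670: n = 119 (giving 63308).
Largest index with value < 518777: n = 339 (giving 515958).
Indices 119 through 339: 221 terms.

221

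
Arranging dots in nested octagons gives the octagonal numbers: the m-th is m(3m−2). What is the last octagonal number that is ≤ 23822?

Solve n(3n−2) ≤ 23822 for integer n.
n = 89 gives 23585 ≤ 23822, while n = 90 gives 24120 > 23822; so the answer is 23585.

23585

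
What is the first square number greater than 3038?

Solve n² > 3038 for integer n.
The largest n with value ≤ 3038 is 55 (since 3025 ≤ 3038 < 3136), so the first above is n = 56, value 3136.

3136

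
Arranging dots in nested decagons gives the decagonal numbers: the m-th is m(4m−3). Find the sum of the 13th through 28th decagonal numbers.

Σ i(4i−3) = 4Σi² − 3Σi over i = 13..28.
Σi = 406 − 78 = 328 and Σi² = 7714 − 650 = 7064.
4·7064 − 3·328 = 27272.

27272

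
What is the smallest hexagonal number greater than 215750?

Solve n(2n−1) > 215750 for integer n.
The largest n with value ≤ 215750 is 328 (since 214840 ≤ 215750 < 216153), so the first above is n = 329, value 216153.

216153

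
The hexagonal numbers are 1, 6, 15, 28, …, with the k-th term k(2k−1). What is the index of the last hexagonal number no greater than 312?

Solve n(2n−1) ≤ 312 for integer n.
n = 12 gives 276 ≤ 312, while n = 13 gives 325 > 312; so the answer is index 12.

12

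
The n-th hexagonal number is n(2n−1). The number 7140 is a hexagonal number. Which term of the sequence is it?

Set n(2n−1) = 7140, giving 2n² − n − 7140 = 0.
So n = (1 + 239) / 4 = 240/4 = 60.

60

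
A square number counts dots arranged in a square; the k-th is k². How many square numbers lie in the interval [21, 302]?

13

The n-th square number is n².
Smallest index with value ≥ 21: n = 5 (giving 25).
Largest index with value ≤ 302: n = 17 (giving 289).
Indices 5 through 17: 13 terms.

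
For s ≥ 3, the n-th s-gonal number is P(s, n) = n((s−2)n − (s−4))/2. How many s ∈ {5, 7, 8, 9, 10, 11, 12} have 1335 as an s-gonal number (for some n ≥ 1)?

s = 5: P(5, 30) = 1335. ✓
s = 7: P(7, 23) = 1288 and P(7, 24) = 1404; 1335 is not s-gonal.
s = 8: P(8, 21) = 1281 and P(8, 22) = 1408; 1335 is not s-gonal.
s = 9: P(9, 19) = 1216 and P(9, 20) = 1350; 1335 is not s-gonal.
s = 10: P(10, 18) = 1242 and P(10, 19) = 1387; 1335 is not s-gonal.
s = 11: P(11, 17) = 1241 and P(11, 18) = 1395; 1335 is not s-gonal.
s = 12: P(12, 16) = 1216 and P(12, 17) = 1377; 1335 is not s-gonal.
Hits: s ∈ {5} → 1.

1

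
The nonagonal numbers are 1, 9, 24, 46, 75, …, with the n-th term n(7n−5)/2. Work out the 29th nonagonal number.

29·(7·29 − 5)/2 = 29·198/2 = 29·99 = 2871.

2871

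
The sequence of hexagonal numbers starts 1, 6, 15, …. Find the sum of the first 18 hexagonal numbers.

4047

Σ i(2i−1) = 2Σi² − Σi over i = 1..18.
Σi = 171 and Σi² = 2109.
2·2109 − 1·171 = 4047.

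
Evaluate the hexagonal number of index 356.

253116

The 356th hexagonal number is n(2n−1) with n = 356.
356·(2·356 − 1) = 356·711 = 253116.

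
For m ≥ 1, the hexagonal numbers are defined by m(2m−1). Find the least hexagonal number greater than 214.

Solve n(2n−1) > 214 for integer n.
The largest n with value ≤ 214 is 10 (since 190 ≤ 214 < 231), so the first above is n = 11, value 231.

231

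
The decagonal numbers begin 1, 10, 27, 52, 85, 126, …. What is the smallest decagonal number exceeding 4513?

Solve n(4n−3) > 4513 for integer n.
The largest n with value ≤ 4513 is 33 (since 4257 ≤ 4513 < 4522), so the first above is n = 34, value 4522.

4522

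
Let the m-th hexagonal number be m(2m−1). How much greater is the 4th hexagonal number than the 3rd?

Consecutive hexagonal numbers differ by 4n − 3: here 4·4 − 3 = 13.

13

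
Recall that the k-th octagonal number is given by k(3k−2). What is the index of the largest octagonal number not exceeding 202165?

259

Solve n(3n−2) ≤ 202165 for integer n.
n = 259 gives 200725 ≤ 202165, while n = 260 gives 202280 > 202165; so the answer is index 259.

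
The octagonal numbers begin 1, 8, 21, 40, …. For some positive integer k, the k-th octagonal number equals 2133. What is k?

27

Set n(3n−2) = 2133, giving 3n² − 2n − 2133 = 0.
So n = (2 + 160) / 6 = 162/6 = 27.
Check: 27·(3·27 − 2) = 2133. ✓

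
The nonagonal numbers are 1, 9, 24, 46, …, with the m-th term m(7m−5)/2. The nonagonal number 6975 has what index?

Set n(7n−5)/2 = 6975, giving 7n² − 5n − 13950 = 0.
So n = (5 + 625) / 14 = 630/14 = 45.

45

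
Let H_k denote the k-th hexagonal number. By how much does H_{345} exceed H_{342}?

4119

345·(2·345 − 1) = 237705 and 342·(2·342 − 1) = 233586.
Difference: 237705 − 233586 = 4119.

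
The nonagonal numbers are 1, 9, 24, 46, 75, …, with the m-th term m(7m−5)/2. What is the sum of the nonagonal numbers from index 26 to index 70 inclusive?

384045

Σ i(7i−5)/2 = (7Σi² − 5Σi) / 2 over i = 26..70.
Σi = 2485 − 325 = 2160 and Σi² = 116795 − 5525 = 111270.
(7·111270 − 5·2160) / 2 = 768090/2 = 384045.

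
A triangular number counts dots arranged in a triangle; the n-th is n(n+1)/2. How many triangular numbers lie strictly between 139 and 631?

19

The n-th triangular number is n(n+1)/2.
Smallest index with value > 139: n = 17 (giving 153).
Largest index with value < 631: n = 35 (giving 630).
Indices 17 through 35: 19 terms.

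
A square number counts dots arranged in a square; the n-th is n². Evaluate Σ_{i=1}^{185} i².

2127685

Σ_{i=1}^{185} i² = 185·186·371/6 = 2127685.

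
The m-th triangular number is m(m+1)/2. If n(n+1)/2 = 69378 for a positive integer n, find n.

372

Set n(n+1)/2 = 69378, giving n² + n − 138756 = 0.
The discriminant is 1 + 8·69378 = 555025, and √555025 = 745.
So n = (-1 + 745) / 2 = 744/2 = 372.
Check: 372·373/2 = 69378. ✓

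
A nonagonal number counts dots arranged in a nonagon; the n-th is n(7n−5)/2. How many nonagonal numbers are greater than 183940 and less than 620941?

192

The n-th nonagonal number is n(7n−5)/2.
Smallest index with value > 183940: n = 230 (giving 184575).
Largest index with value < 620941: n = 421 (giving 619291).
Indices 230 through 421: 192 terms.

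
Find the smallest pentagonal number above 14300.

Solve n(3n−1)/2 > 14300 for integer n.
The largest n with value ≤ 14300 is 97 (since 14065 ≤ 14300 < 14357), so the first above is n = 98, value 14357.

14357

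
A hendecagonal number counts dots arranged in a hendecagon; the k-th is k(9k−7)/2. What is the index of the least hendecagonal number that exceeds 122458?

Solve n(9n−7)/2 > 122458 for integer n.
The largest n with value ≤ 122458 is 165 (since 121935 ≤ 122458 < 123421), so the first above is n = 166, value 123421.

166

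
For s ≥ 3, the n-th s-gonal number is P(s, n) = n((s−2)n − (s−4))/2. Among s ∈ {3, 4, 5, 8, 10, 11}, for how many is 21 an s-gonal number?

s = 3: P(3, 6) = 21. ✓
s = 4: P(4, 4) = 16 and P(4, 5) = 25; 21 is not s-gonal.
s = 5: P(5, 3) = 12 and P(5, 4) = 22; 21 is not s-gonal.
s = 8: P(8, 3) = 21. ✓
s = 10: P(10, 2) = 10 and P(10, 3) = 27; 21 is not s-gonal.
s = 11: P(11, 2) = 11 and P(11, 3) = 30; 21 is not s-gonal.
Hits: s ∈ {3, 8} → 2.

2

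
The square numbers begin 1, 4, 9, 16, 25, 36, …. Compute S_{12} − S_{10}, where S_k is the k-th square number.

12² = 144 and 10² = 100.
Difference: 144 − 100 = 44.

44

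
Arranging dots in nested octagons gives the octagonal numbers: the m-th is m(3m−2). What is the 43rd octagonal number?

5461

The 43rd octagonal number is n(3n−2) with n = 43.
43·(3·43 − 2) = 43·127 = 5461.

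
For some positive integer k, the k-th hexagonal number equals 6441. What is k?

57

Set n(2n−1) = 6441, giving 2n² − n − 6441 = 0.
The discriminant is 1 + 8·6441 = 51529, and √51529 = 227.
So n = (1 + 227) / 4 = 228/4 = 57.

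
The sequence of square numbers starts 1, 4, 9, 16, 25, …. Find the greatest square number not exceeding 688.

676

Solve n² ≤ 688 for integer n.
n = 26 gives 676 ≤ 688, while n = 27 gives 729 > 688; so the answer is 676.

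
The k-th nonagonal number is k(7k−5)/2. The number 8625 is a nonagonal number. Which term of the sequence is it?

50

Set n(7n−5)/2 = 8625, giving 7n² − 5n − 17250 = 0.
So n = (5 + 695) / 14 = 700/14 = 50.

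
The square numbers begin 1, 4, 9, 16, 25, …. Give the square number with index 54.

2916

The 54th square number is n² with n = 54.
54² = 2916.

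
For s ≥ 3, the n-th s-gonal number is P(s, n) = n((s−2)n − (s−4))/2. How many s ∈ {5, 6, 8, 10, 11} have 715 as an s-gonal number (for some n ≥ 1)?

s = 5: P(5, 22) = 715. ✓
s = 6: P(6, 19) = 703 and P(6, 20) = 780; 715 is not s-gonal.
s = 8: P(8, 15) = 645 and P(8, 16) = 736; 715 is not s-gonal.
s = 10: P(10, 13) = 637 and P(10, 14) = 742; 715 is not s-gonal.
s = 11: P(11, 13) = 715. ✓
Hits: s ∈ {5, 11} → 2.

2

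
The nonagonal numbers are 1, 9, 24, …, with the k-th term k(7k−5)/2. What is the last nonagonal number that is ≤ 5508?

Solve n(7n−5)/2 ≤ 5508 for integer n.
n = 40 gives 5500 ≤ 5508, while n = 41 gives 5781 > 5508; so the answer is 5500.

5500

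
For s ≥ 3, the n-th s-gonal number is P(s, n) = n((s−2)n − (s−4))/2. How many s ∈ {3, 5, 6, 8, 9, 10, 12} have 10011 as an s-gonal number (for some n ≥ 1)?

s = 3: P(3, 141) = 10011. ✓
s = 5: P(5, 81) = 9801 and P(5, 82) = 10045; 10011 is not s-gonal.
s = 6: P(6, 71) = 10011. ✓
s = 8: P(8, 58) = 9976 and P(8, 59) = 10325; 10011 is not s-gonal.
s = 9: P(9, 53) = 9699 and P(9, 54) = 10071; 10011 is not s-gonal.
s = 10: P(10, 50) = 9850 and P(10, 51) = 10251; 10011 is not s-gonal.
s = 12: P(12, 45) = 9945 and P(12, 46) = 10396; 10011 is not s-gonal.
Hits: s ∈ {3, 6} → 2.

2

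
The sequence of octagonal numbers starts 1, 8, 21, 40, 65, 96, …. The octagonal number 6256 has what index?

Set n(3n−2) = 6256, giving 3n² − 2n − 6256 = 0.
So n = (2 + 274) / 6 = 276/6 = 46.

46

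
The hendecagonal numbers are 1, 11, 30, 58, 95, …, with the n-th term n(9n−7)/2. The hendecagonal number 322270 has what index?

Set n(9n−7)/2 = 322270, giving 9n² − 7n − 644540 = 0.
So n = (7 + 4817) / 18 = 4824/18 = 268.

268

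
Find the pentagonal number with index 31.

1426

The 31st pentagonal number is n(3n−1)/2 with n = 31.
31·(3·31 − 1)/2 = 31·92/2 = 31·46 = 1426.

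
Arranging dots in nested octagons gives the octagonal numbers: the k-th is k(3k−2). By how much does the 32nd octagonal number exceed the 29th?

543

32·(3·32 − 2) = 3008 and 29·(3·29 − 2) = 2465.
Difference: 3008 − 2465 = 543.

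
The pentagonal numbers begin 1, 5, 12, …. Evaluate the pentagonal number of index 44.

44·(3·44 − 1)/2 = 44·131/2 = 2882.

2882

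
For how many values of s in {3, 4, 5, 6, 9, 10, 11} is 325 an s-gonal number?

s = 3: P(3, 25) = 325. ✓
s = 4: P(4, 18) = 324 and P(4, 19) = 361; 325 is not s-gonal.
s = 5: P(5, 14) = 287 and P(5, 15) = 330; 325 is not s-gonal.
s = 6: P(6, 13) = 325. ✓
s = 9: P(9, 10) = 325. ✓
s = 10: P(10, 9) = 297 and P(10, 10) = 370; 325 is not s-gonal.
s = 11: P(11, 8) = 260 and P(11, 9) = 333; 325 is not s-gonal.
Hits: s ∈ {3, 6, 9} → 3.

3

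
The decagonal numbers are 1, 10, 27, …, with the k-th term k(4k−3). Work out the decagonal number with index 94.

The 94th decagonal number is n(4n−3) with n = 94.
94·(4·94 − 3) = 94·373 = 35062.

35062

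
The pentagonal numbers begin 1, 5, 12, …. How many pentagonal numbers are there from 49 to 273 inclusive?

The n-th pentagonal number is n(3n−1)/2.
Smallest index with value ≥ 49: n = 6 (giving 51).
Largest index with value ≤ 273: n = 13 (giving 247).
Indices 6 through 13: 8 terms.

8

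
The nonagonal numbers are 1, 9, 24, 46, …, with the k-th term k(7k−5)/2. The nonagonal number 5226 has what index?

39

Set n(7n−5)/2 = 5226, giving 7n² − 5n − 10452 = 0.
So n = (5 + 541) / 14 = 546/14 = 39.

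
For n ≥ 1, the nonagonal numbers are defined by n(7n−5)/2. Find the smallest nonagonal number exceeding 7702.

Solve n(7n−5)/2 > 7702 for integer n.
The largest n with value ≤ 7702 is 47 (since 7614 ≤ 7702 < 7944), so the first above is n = 48, value 7944.

7944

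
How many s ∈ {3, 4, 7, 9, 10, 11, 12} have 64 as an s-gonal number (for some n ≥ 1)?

2

s = 3: P(3, 10) = 55 and P(3, 11) = 66; 64 is not s-gonal.
s = 4: P(4, 8) = 64. ✓
s = 7: P(7, 5) = 55 and P(7, 6) = 81; 64 is not s-gonal.
s = 9: P(9, 4) = 46 and P(9, 5) = 75; 64 is not s-gonal.
s = 10: P(10, 4) = 52 and P(10, 5) = 85; 64 is not s-gonal.
s = 11: P(11, 4) = 58 and P(11, 5) = 95; 64 is not s-gonal.
s = 12: P(12, 4) = 64. ✓
Hits: s ∈ {4, 12} → 2.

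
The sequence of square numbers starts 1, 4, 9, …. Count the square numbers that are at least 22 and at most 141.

The n-th square number is n².
Smallest index with value ≥ 22: n = 5 (giving 25).
Largest index with value ≤ 141: n = 11 (giving 121).
Indices 5 through 11: 7 terms.

7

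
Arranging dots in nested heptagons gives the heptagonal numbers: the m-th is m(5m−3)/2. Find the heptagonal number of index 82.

82·(5·82 − 3)/2 = 82·407/2 = 16687.

16687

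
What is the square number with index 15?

The 15th square number is n² with n = 15.
15² = 225.

225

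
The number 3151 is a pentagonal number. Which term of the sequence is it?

Set n(3n−1)/2 = 3151, giving 3n² − n − 6302 = 0.
The discriminant is 1 + 24·3151 = 75625, and √75625 = 275.
So n = (1 + 275) / 6 = 276/6 = 46.
Check: 46·(3·46 − 1)/2 = 3151. ✓

46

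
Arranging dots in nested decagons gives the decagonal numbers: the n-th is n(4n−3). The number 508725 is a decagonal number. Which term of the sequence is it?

Set n(4n−3) = 508725, giving 4n² − 3n − 508725 = 0.
So n = (3 + 2853) / 8 = 2856/8 = 357.
Check: 357·(4·357 − 3) = 508725. ✓

357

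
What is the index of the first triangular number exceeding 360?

27

Solve n(n+1)/2 > 360 for integer n.
The largest n with value ≤ 360 is 26 (since 351 ≤ 360 < 378), so the first above is n = 27, value 378.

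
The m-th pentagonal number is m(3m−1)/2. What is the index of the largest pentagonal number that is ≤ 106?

8

Solve n(3n−1)/2 ≤ 106 for integer n.
n = 8 gives 92 ≤ 106, while n = 9 gives 117 > 106; so the answer is index 8.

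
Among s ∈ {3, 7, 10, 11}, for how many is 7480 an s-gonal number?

s = 3: P(3, 121) = 7381 and P(3, 122) = 7503; 7480 is not s-gonal.
s = 7: P(7, 55) = 7480. ✓
s = 10: P(10, 43) = 7267 and P(10, 44) = 7612; 7480 is not s-gonal.
s = 11: P(11, 41) = 7421 and P(11, 42) = 7791; 7480 is not s-gonal.
Hits: s ∈ {7} → 1.

1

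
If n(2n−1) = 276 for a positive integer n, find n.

Set n(2n−1) = 276, giving 2n² − n − 276 = 0.
The discriminant is 1 + 8·276 = 2209, and √2209 = 47.
So n = (1 + 47) / 4 = 48/4 = 12.

12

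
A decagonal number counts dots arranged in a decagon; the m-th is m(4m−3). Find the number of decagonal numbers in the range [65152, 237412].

The n-th decagonal number is n(4n−3).
Smallest index with value ≥ 65152: n = 128 (giving 65152).
Largest index with value ≤ 237412: n = 244 (giving 237412).
Indices 128 through 244: 117 terms.

117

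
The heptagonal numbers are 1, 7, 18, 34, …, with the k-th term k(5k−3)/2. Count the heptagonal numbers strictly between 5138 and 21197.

The n-th heptagonal number is n(5n−3)/2.
Smallest index with value > 5138: n = 46 (giving 5221).
Largest index with value < 21197: n = 92 (giving 21022).
Indices 46 through 92: 47 terms.

47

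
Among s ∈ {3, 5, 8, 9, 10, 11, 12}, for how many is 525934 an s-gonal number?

1

s = 3: P(3, 1025) = 525825 and P(3, 1026) = 526851; 525934 is not s-gonal.
s = 5: P(5, 592) = 525400 and P(5, 593) = 527177; 525934 is not s-gonal.
s = 8: P(8, 419) = 525845 and P(8, 420) = 528360; 525934 is not s-gonal.
s = 9: P(9, 388) = 525934. ✓
s = 10: P(10, 362) = 523090 and P(10, 363) = 525987; 525934 is not s-gonal.
s = 11: P(11, 342) = 525141 and P(11, 343) = 528220; 525934 is not s-gonal.
s = 12: P(12, 324) = 523584 and P(12, 325) = 526825; 525934 is not s-gonal.
Hits: s ∈ {9} → 1.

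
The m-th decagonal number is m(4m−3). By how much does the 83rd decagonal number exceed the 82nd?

Consecutive decagonal numbers differ by 8n − 7: here 8·83 − 7 = 657.

657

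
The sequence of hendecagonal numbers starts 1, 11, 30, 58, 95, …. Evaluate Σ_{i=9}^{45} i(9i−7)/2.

Σ i(9i−7)/2 = (9Σi² − 7Σi) / 2 over i = 9..45.
Σi = 1035 − 36 = 999 and Σi² = 31395 − 204 = 31191.
(9·31191 − 7·999) / 2 = 273726/2 = 136863.

136863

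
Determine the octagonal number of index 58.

The 58th octagonal number is n(3n−2) with n = 58.
58·(3·58 − 2) = 58·172 = 9976.

9976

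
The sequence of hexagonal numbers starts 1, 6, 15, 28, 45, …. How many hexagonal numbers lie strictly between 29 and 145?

The n-th hexagonal number is n(2n−1).
Smallest index with value > 29: n = 5 (giving 45).
Largest index with value < 145: n = 8 (giving 120).
Indices 5 through 8: 4 terms.

4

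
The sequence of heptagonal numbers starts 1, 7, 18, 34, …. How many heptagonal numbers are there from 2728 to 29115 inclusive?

75

The n-th heptagonal number is n(5n−3)/2.
Smallest index with value ≥ 2728: n = 34 (giving 2839).
Largest index with value ≤ 29115: n = 108 (giving 28998).
Indices 34 through 108: 75 terms.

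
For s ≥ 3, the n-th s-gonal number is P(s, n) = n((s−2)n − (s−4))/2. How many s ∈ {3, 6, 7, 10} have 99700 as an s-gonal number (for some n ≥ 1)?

1

s = 3: P(3, 446) = 99681 and P(3, 447) = 100128; 99700 is not s-gonal.
s = 6: P(6, 223) = 99235 and P(6, 224) = 100128; 99700 is not s-gonal.
s = 7: P(7, 200) = 99700. ✓
s = 10: P(10, 158) = 99382 and P(10, 159) = 100647; 99700 is not s-gonal.
Hits: s ∈ {7} → 1.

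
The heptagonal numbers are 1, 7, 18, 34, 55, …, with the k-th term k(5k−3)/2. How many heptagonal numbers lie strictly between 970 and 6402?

The n-th heptagonal number is n(5n−3)/2.
Smallest index with value > 970: n = 21 (giving 1071).
Largest index with value < 6402: n = 50 (giving 6175).
Indices 21 through 50: 30 terms.

30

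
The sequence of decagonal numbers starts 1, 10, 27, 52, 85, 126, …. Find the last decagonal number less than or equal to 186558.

Solve n(4n−3) ≤ 186558 for integer n.
n = 216 gives 185976 ≤ 186558, while n = 217 gives 187705 > 186558; so the answer is 185976.

185976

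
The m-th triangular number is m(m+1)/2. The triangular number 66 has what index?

Set n(n+1)/2 = 66, giving n² + n − 132 = 0.
So n = (-1 + 23) / 2 = 22/2 = 11.
Check: 11·12/2 = 66. ✓

11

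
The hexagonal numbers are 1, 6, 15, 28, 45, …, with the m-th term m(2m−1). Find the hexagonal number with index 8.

120

8·(2·8 − 1) = 8·15 = 120.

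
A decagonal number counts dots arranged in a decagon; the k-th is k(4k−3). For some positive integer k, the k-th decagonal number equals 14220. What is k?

Set n(4n−3) = 14220, giving 4n² − 3n − 14220 = 0.
The discriminant is 9 + 16·14220 = 227529, and √227529 = 477.
So n = (3 + 477) / 8 = 480/8 = 60.

60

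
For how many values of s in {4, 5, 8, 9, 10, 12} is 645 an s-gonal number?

s = 4: P(4, 25) = 625 and P(4, 26) = 676; 645 is not s-gonal.
s = 5: P(5, 20) = 590 and P(5, 21) = 651; 645 is not s-gonal.
s = 8: P(8, 15) = 645. ✓
s = 9: P(9, 13) = 559 and P(9, 14) = 651; 645 is not s-gonal.
s = 10: P(10, 13) = 637 and P(10, 14) = 742; 645 is not s-gonal.
s = 12: P(12, 11) = 561 and P(12, 12) = 672; 645 is not s-gonal.
Hits: s ∈ {8} → 1.

1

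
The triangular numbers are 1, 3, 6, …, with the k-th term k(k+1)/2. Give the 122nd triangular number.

7503

The 122nd triangular number is n(n+1)/2 with n = 122.
122·123/2 = 15006/2 = 7503.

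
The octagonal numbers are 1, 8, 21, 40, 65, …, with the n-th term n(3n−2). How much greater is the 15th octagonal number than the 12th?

15·(3·15 − 2) = 645 and 12·(3·12 − 2) = 408.
Difference: 645 − 408 = 237.

237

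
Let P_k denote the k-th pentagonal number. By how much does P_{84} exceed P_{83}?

Consecutive pentagonal numbers differ by 3n − 2: here 3·84 − 2 = 250.

250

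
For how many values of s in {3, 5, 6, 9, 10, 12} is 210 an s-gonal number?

s = 3: P(3, 20) = 210. ✓
s = 5: P(5, 12) = 210. ✓
s = 6: P(6, 10) = 190 and P(6, 11) = 231; 210 is not s-gonal.
s = 9: P(9, 8) = 204 and P(9, 9) = 261; 210 is not s-gonal.
s = 10: P(10, 7) = 175 and P(10, 8) = 232; 210 is not s-gonal.
s = 12: P(12, 6) = 156 and P(12, 7) = 217; 210 is not s-gonal.
Hits: s ∈ {3, 5} → 2.

2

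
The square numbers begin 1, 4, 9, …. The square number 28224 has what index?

168

We need n² = 28224, so n = √28224 = 168.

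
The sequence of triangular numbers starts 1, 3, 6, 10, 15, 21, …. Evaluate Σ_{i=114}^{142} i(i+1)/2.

240439

Σ i(i+1)/2 = (Σi² + Σi) / 2 over i = 114..142.
Σi = 10153 − 6441 = 3712 and Σi² = 964535 − 487369 = 477166.
(1·477166 + 1·3712) / 2 = 480878/2 = 240439.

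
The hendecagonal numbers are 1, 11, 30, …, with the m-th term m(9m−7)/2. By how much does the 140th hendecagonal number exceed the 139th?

1252

Consecutive hendecagonal numbers differ by 9n − 8: here 9·140 − 8 = 1252.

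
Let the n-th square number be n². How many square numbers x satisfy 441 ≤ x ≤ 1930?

The n-th square number is n².
Smallest index with value ≥ 441: n = 21 (giving 441).
Largest index with value ≤ 1930: n = 43 (giving 1849).
Indices 21 through 43: 23 terms.

23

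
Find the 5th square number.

The 5th square number is n² with n = 5.
5² = 25.

25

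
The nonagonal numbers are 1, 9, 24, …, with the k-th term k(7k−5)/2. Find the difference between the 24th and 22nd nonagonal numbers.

24·(7·24 − 5)/2 = 1956 and 22·(7·22 − 5)/2 = 1639.
Difference: 1956 − 1639 = 317.

317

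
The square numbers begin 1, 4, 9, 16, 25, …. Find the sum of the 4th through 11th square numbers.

492

Σ_{i=4}^{11} i² = 506 − 14 = 492.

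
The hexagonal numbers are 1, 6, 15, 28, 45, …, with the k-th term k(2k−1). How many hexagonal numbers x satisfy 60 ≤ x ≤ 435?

The n-th hexagonal number is n(2n−1).
Smallest index with value ≥ 60: n = 6 (giving 66).
Largest index with value ≤ 435: n = 15 (giving 435).
Indices 6 through 15: 10 terms.

10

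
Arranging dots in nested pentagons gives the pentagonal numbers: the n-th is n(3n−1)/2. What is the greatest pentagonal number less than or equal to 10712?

10542

Solve n(3n−1)/2 ≤ 10712 for integer n.
n = 84 gives 10542 ≤ 10712, while n = 85 gives 10795 > 10712; so the answer is 10542.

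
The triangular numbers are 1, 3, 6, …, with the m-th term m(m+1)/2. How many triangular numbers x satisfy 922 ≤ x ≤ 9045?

The n-th triangular number is n(n+1)/2.
Smallest index with value ≥ 922: n = 43 (giving 946).
Largest index with value ≤ 9045: n = 134 (giving 9045).
Indices 43 through 134: 92 terms.

92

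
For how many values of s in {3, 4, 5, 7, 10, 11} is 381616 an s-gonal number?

s = 3: P(3, 873) = 381501 and P(3, 874) = 382375; 381616 is not s-gonal.
s = 4: P(4, 617) = 380689 and P(4, 618) = 381924; 381616 is not s-gonal.
s = 5: P(5, 504) = 380772 and P(5, 505) = 382285; 381616 is not s-gonal.
s = 7: P(7, 391) = 381616. ✓
s = 10: P(10, 309) = 380997 and P(10, 310) = 383470; 381616 is not s-gonal.
s = 11: P(11, 291) = 380046 and P(11, 292) = 382666; 381616 is not s-gonal.
Hits: s ∈ {7} → 1.

1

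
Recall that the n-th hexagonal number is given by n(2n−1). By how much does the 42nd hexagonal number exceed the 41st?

165

Consecutive hexagonal numbers differ by 4n − 3: here 4·42 − 3 = 165.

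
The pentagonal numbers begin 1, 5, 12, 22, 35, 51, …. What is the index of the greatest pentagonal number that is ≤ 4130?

52

Solve n(3n−1)/2 ≤ 4130 for integer n.
n = 52 gives 4030 ≤ 4130, while n = 53 gives 4187 > 4130; so the answer is index 52.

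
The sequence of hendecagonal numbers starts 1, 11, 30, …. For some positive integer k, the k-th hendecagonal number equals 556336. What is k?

352

Set n(9n−7)/2 = 556336, giving 9n² − 7n − 1112672 = 0.
The discriminant is 49 + 72·556336 = 40056241, and √40056241 = 6329.
So n = (7 + 6329) / 18 = 6336/18 = 352.
Check: 352·(9·352 − 7)/2 = 556336. ✓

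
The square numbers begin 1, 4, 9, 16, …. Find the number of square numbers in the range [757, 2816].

The n-th square number is n².
Smallest index with value ≥ 757: n = 28 (giving 784).
Largest index with value ≤ 2816: n = 53 (giving 2809).
Indices 28 through 53: 26 terms.

26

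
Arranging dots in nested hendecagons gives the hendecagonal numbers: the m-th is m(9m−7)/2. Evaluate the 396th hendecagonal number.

The 396th hendecagonal number is n(9n−7)/2 with n = 396.
396·(9·396 − 7)/2 = 396·3557/2 = 704286.

704286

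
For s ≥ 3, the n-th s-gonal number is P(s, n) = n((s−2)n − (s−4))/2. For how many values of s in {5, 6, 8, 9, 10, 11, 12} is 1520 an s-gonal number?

1

s = 5: P(5, 32) = 1520. ✓
s = 6: P(6, 27) = 1431 and P(6, 28) = 1540; 1520 is not s-gonal.
s = 8: P(8, 22) = 1408 and P(8, 23) = 1541; 1520 is not s-gonal.
s = 9: P(9, 21) = 1491 and P(9, 22) = 1639; 1520 is not s-gonal.
s = 10: P(10, 19) = 1387 and P(10, 20) = 1540; 1520 is not s-gonal.
s = 11: P(11, 18) = 1395 and P(11, 19) = 1558; 1520 is not s-gonal.
s = 12: P(12, 17) = 1377 and P(12, 18) = 1548; 1520 is not s-gonal.
Hits: s ∈ {5} → 1.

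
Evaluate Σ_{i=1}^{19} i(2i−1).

Σ i(2i−1) = 2Σi² − Σi over i = 1..19.
Σi = 190 and Σi² = 2470.
2·2470 − 1·190 = 4750.

4750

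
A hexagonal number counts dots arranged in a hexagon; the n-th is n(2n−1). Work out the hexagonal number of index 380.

288420

The 380th hexagonal number is n(2n−1) with n = 380.
380·(2·380 − 1) = 380·759 = 288420.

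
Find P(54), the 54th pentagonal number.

The 54th pentagonal number is n(3n−1)/2 with n = 54.
54·(3·54 − 1)/2 = 54·161/2 = 4347.

4347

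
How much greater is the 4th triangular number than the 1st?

4·5/2 = 10 and 1·2/2 = 1.
Difference: 10 − 1 = 9.

9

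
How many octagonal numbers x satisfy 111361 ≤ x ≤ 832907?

335

The n-th octagonal number is n(3n−2).
Smallest index with value ≥ 111361: n = 193 (giving 111361).
Largest index with value ≤ 832907: n = 527 (giving 832133).
Indices 193 through 527: 335 terms.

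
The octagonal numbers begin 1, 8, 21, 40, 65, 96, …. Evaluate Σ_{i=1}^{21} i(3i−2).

Σ i(3i−2) = 3Σi² − 2Σi over i = 1..21.
Σi = 231 and Σi² = 3311.
3·3311 − 2·231 = 9471.

9471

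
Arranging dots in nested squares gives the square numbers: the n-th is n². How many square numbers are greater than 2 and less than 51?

6

The n-th square number is n².
Smallest index with value > 2: n = 2 (giving 4).
Largest index with value < 51: n = 7 (giving 49).
Indices 2 through 7: 6 terms.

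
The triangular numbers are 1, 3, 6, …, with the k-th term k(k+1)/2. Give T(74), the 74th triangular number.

The 74th triangular number is n(n+1)/2 with n = 74.
74·75/2 = 5550/2 = 2775.

2775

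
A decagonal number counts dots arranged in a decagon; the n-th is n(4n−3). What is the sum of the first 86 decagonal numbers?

851701

Σ i(4i−3) = 4Σi² − 3Σi over i = 1..86.
Σi = 3741 and Σi² = 215731.
4·215731 − 3·3741 = 851701.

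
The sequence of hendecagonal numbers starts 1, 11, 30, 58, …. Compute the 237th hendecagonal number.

237·(9·237 − 7)/2 = 237·2126/2 = 237·1063 = 251931.

251931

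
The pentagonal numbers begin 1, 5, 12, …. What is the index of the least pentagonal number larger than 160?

Solve n(3n−1)/2 > 160 for integer n.
The largest n with value ≤ 160 is 10 (since 145 ≤ 160 < 176), so the first above is n = 11, value 176.

11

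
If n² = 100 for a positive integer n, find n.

10

We need n² = 100, so n = √100 = 10.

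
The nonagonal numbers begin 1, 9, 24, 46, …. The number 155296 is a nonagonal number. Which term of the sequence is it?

Set n(7n−5)/2 = 155296, giving 7n² − 5n − 310592 = 0.
The discriminant is 25 + 56·155296 = 8696601, and √8696601 = 2949.
So n = (5 + 2949) / 14 = 2954/14 = 211.
Check: 211·(7·211 − 5)/2 = 155296. ✓

211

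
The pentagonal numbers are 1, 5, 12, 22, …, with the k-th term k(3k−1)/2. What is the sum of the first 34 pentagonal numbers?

Σ i(3i−1)/2 = (3Σi² − Σi) / 2 over i = 1..34.
Σi = 595 and Σi² = 13685.
(3·13685 − 1·595) / 2 = 40460/2 = 20230.

20230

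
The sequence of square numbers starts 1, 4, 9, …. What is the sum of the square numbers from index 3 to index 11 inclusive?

Σ_{i=3}^{11} i² = 506 − 5 = 501.

501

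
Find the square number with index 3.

The 3rd square number is n² with n = 3.
3² = 9.

9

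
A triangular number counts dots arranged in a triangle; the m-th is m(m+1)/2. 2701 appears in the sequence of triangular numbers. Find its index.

Set n(n+1)/2 = 2701, giving n² + n − 5402 = 0.
So n = (-1 + 147) / 2 = 146/2 = 73.

73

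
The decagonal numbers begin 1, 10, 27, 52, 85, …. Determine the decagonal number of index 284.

321772

284·(4·284 − 3) = 284·1133 = 321772.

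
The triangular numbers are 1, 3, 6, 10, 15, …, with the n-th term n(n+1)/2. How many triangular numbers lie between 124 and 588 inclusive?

18

The n-th triangular number is n(n+1)/2.
Smallest index with value ≥ 124: n = 16 (giving 136).
Largest index with value ≤ 588: n = 33 (giving 561).
Indices 16 through 33: 18 terms.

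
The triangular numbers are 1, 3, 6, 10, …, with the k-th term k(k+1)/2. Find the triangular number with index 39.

The 39th triangular number is n(n+1)/2 with n = 39.
39·40/2 = 1560/2 = 780.

780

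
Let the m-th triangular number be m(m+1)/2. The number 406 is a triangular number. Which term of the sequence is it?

28

Set n(n+1)/2 = 406, giving n² + n − 812 = 0.
The discriminant is 1 + 8·406 = 3249, and √3249 = 57.
So n = (-1 + 57) / 2 = 56/2 = 28.
Check: 28·29/2 = 406. ✓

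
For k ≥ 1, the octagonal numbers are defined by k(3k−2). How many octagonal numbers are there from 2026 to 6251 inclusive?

The n-th octagonal number is n(3n−2).
Smallest index with value ≥ 2026: n = 27 (giving 2133).
Largest index with value ≤ 6251: n = 45 (giving 5985).
Indices 27 through 45: 19 terms.

19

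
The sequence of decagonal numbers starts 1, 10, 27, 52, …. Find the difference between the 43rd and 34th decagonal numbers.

43·(4·43 − 3) = 7267 and 34·(4·34 − 3) = 4522.
Difference: 7267 − 4522 = 2745.

2745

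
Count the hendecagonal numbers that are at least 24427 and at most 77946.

58

The n-th hendecagonal number is n(9n−7)/2.
Smallest index with value ≥ 24427: n = 75 (giving 25050).
Largest index with value ≤ 77946: n = 132 (giving 77946).
Indices 75 through 132: 58 terms.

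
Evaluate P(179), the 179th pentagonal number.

The 179th pentagonal number is n(3n−1)/2 with n = 179.
179·(3·179 − 1)/2 = 179·536/2 = 179·268 = 47972.

47972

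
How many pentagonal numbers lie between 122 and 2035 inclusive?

28

The n-th pentagonal number is n(3n−1)/2.
Smallest index with value ≥ 122: n = 10 (giving 145).
Largest index with value ≤ 2035: n = 37 (giving 2035).
Indices 10 through 37: 28 terms.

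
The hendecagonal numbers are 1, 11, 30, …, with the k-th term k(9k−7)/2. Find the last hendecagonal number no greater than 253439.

Solve n(9n−7)/2 ≤ 253439 for integer n.
n = 237 gives 251931 ≤ 253439, while n = 238 gives 254065 > 253439; so the answer is 251931.

251931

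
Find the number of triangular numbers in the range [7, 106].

11

The n-th triangular number is n(n+1)/2.
Smallest index with value ≥ 7: n = 4 (giving 10).
Largest index with value ≤ 106: n = 14 (giving 105).
Indices 4 through 14: 11 terms.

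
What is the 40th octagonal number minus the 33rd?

1519

40·(3·40 − 2) = 4720 and 33·(3·33 − 2) = 3201.
Difference: 4720 − 3201 = 1519.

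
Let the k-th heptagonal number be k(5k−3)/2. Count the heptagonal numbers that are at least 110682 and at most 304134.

139

The n-th heptagonal number is n(5n−3)/2.
Smallest index with value ≥ 110682: n = 211 (giving 110986).
Largest index with value ≤ 304134: n = 349 (giving 303979).
Indices 211 through 349: 139 terms.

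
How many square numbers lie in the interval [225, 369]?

5

The n-th square number is n².
Smallest index with value ≥ 225: n = 15 (giving 225).
Largest index with value ≤ 369: n = 19 (giving 361).
Indices 15 through 19: 5 terms.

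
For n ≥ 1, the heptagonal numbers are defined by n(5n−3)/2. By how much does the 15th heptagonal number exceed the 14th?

Consecutive heptagonal numbers differ by 5n − 4: here 5·15 − 4 = 71.

71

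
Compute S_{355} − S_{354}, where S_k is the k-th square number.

n² − (n−1)² = 2n − 1, so 355² − 354² = 2·355 − 1 = 709.

709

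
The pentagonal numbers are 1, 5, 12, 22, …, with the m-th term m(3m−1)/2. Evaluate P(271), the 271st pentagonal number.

110026

The 271st pentagonal number is n(3n−1)/2 with n = 271.
271·(3·271 − 1)/2 = 271·812/2 = 271·406 = 110026.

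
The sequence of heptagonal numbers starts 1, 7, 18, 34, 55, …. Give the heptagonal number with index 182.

82537

The 182nd heptagonal number is n(5n−3)/2 with n = 182.
182·(5·182 − 3)/2 = 182·907/2 = 82537.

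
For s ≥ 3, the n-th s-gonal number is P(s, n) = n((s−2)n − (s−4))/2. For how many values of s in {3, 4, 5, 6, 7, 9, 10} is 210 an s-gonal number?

2

s = 3: P(3, 20) = 210. ✓
s = 4: P(4, 14) = 196 and P(4, 15) = 225; 210 is not s-gonal.
s = 5: P(5, 12) = 210. ✓
s = 6: P(6, 10) = 190 and P(6, 11) = 231; 210 is not s-gonal.
s = 7: P(7, 9) = 189 and P(7, 10) = 235; 210 is not s-gonal.
s = 9: P(9, 8) = 204 and P(9, 9) = 261; 210 is not s-gonal.
s = 10: P(10, 7) = 175 and P(10, 8) = 232; 210 is not s-gonal.
Hits: s ∈ {3, 5} → 2.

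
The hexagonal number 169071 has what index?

291

Set n(2n−1) = 169071, giving 2n² − n − 169071 = 0.
The discriminant is 1 + 8·169071 = 1352569, and √1352569 = 1163.
So n = (1 + 1163) / 4 = 1164/4 = 291.
Check: 291·(2·291 − 1) = 169071. ✓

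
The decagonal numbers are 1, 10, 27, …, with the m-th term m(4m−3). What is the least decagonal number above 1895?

2047

Solve n(4n−3) > 1895 for integer n.
The largest n with value ≤ 1895 is 22 (since 1870 ≤ 1895 < 2047), so the first above is n = 23, value 2047.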